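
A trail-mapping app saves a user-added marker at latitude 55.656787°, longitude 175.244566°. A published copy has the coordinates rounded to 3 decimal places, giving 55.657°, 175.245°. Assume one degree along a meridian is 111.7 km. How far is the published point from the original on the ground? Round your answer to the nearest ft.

The latitude changed by -0.000213° and the longitude by -0.000434°.
North–south shift: -0.000213 × 111700 = -23.7921 m.
East–west at this latitude: -0.000434° × 111700 × cos 55.657° ≈ -0.000434 × 63015.1 = -27.3486 m.
Hypotenuse of the two orthogonal shifts: √(23.7921² + 27.3486²) = 36.2492 m.
In feet: 36.2492 m ÷ 0.3048 ≈ 118.93 ft.

119 ft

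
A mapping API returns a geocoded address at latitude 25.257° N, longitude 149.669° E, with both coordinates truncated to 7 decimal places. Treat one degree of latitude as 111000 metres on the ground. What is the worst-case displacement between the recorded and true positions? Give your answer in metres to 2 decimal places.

Truncating at 7 decimal places can drop up to a full unit in the last place, so each coordinate may be off by as much as 1e-07°.
Latitude error → 1e-07 × 111000 = 0.0111 m along the meridian.
Longitude error → 1e-07 × 111000 × cos 25.257° = 1e-07 × 111000 × 0.9044 ≈ 0.0100389 m.
Combining orthogonally: (0.0111² + 0.0100389²)^½ ≈ 0.0149663 m.

0.01 metres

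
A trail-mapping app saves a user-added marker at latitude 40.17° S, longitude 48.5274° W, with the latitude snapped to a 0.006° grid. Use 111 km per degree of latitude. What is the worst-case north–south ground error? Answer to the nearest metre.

333 metres

With a 0.006° grid the true value lies within half a step, ±0.006°/2 = ±0.003°, of the stored one.
Along the meridian that is 0.003° × 111000 m/° = 333 m.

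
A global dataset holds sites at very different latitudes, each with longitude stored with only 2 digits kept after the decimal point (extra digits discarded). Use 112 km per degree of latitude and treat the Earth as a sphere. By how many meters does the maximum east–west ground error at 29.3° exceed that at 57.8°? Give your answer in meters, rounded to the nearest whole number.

380 meters

Truncating at 2 decimal places can drop up to a full unit in the last place, so the longitude may be off by as much as 0.01°.
Error at 29.3° = 0.01° × 112000 × cos 29.3° ≈ 1120 × 0.8721 = 976.72 m.
Error at 57.8° = 0.01° × 112000 × cos 57.8° ≈ 1120 × 0.5329 = 596.82 m.
Difference: 976.72 − 596.82 = 379.9 m.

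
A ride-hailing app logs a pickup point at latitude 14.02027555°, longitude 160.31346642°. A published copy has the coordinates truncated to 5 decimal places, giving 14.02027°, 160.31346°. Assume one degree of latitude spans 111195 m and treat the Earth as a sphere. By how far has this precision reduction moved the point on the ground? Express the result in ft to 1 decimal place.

3.0 ft

The latitude changed by +0.00000555° and the longitude by +0.00000642°.
North–south shift: 0.00000555 × 111195 = 0.617132 m.
E–W at 14.0203°: 0.00000642° × 111195 × cos 14.0203° = 0.00000642 × 111195 × 0.9702 ≈ 0.692606 m.
Combined displacement = (0.617132² + 0.692606²)^½ ≈ 0.927661 m.
Converting: 0.927661 m × 3.2808 ft/m ≈ 3.0435 ft.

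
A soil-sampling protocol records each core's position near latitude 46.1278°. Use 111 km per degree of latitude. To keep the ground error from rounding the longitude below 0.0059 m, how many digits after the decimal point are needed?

At 46.1278° one degree of longitude covers 111000 × cos 46.1278° ≈ 111000 × 0.6931 ≈ 76928.8 m.
With N decimal places the half-ulp bound is 0.5·10⁻ᴺ°, or 0.5·10⁻ᴺ × 76928.8 m on the ground.
Need 0.5 × 76928.8 × 10⁻ᴺ ≤ 0.0059 → 10⁻ᴺ ≤ 1.534e-07, so N ≥ 6.81.
At 6 places the error can reach 0.0385 m, but 7 places keeps it to 0.00385 m.

7 decimal places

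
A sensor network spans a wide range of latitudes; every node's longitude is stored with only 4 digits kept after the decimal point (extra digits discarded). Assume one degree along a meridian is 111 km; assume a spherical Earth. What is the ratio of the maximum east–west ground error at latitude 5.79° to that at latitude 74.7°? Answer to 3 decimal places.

Truncating at 4 decimal places can drop up to a full unit in the last place, so the longitude may be off by as much as 0.0001°.
Error at 5.79° = 0.0001° × 111000 × cos 5.79° ≈ 11.1 × 0.9949 = 11.043 m.
At 74.7°: 0.0001° × 111000 × cos 74.7° = 0.0001 × 111000 × 0.2639 ≈ 2.929 m.
Ratio: 11.043 / 2.929 = cos 5.79° / cos 74.7° ≈ 3.7704.

3.770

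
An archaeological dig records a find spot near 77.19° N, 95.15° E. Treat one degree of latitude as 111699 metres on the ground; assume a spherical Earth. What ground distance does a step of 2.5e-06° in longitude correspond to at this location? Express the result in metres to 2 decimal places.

0.06 metres

2.5e-06° of longitude at 77.19° is 2.5e-06 × 111699 × cos 77.19° ≈ 2.5e-06 × 24765.8 = 0.0619144 m.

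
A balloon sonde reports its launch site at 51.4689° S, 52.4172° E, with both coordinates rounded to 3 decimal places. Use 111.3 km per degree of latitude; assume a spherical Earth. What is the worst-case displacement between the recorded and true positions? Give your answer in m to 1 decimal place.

65.6 m

Rounding to 3 decimal places leaves each coordinate within ±0.0005° of the true value.
North–south component: 0.0005° × 111300 = 55.65 m.
E–W at 51.4689°: 0.0005° × 111300 × cos 51.4689° = 0.0005 × 111300 × 0.6229 ≈ 34.6666 m.
Combining orthogonally: (55.65² + 34.6666²)^½ ≈ 65.5644 m.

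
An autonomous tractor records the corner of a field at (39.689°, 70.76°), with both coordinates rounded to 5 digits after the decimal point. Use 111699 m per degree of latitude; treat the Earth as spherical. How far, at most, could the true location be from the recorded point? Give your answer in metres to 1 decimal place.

0.7 metres

Rounding to 5 decimal places leaves each coordinate within ±5e-06° of the true value.
North–south component: 5e-06° × 111699 = 0.558495 m.
East–west component at 39.689°: 5e-06° × 111699 × cos 39.689° ≈ 5e-06 × 85954.9 ≈ 0.429774 m.
The two errors are perpendicular, so the maximum displacement is √(0.558495² + 0.429774²) ≈ 0.704715 m.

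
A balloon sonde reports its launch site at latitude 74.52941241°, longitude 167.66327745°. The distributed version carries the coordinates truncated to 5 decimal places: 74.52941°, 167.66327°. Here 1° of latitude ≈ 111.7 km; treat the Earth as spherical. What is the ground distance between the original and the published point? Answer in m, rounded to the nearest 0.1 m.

0.3 m

Δlat = 74.52941241 − 74.52941 = +0.00000241°; Δlon = 167.66327745 − 167.66327 = +0.00000745°.
North–south shift: 0.00000241 × 111700 = 0.269197 m.
East–west at this latitude: 0.00000745° × 111700 × cos 74.5294° ≈ 0.00000745 × 29795.3 = 0.221975 m.
Hypotenuse of the two orthogonal shifts: √(0.269197² + 0.221975²) = 0.348912 m.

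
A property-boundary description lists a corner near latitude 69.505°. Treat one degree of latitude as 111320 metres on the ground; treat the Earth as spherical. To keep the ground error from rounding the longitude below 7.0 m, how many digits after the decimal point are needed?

4 decimal places

At 69.505° one degree of longitude covers 111320 × cos 69.505° ≈ 111320 × 0.3501 ≈ 38976 m.
Rounding to N decimal places gives at most 0.5 × 10⁻ᴺ degrees of error, i.e. 0.5 × 10⁻ᴺ × 38976 m.
Need 0.5 × 38976 × 10⁻ᴺ ≤ 7.0 → 10⁻ᴺ ≤ 3.592e-04, so N ≥ 3.44.
At 3 places the error can reach 19.5 m, but 4 places keeps it to 1.95 m.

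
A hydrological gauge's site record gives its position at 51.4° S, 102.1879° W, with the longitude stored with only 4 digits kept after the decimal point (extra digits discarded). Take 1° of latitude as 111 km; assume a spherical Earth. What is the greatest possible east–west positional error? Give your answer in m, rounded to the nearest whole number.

Truncating at 4 decimal places can drop up to a full unit in the last place, so the longitude may be off by as much as 0.0001°.
One degree of longitude at 51.4° is 111000 × cos 51.4° ≈ 111000 × 0.6239 = 69250.6 m.
So at most 0.0001° × 69250.6 ≈ 6.92506 m east–west.

7 m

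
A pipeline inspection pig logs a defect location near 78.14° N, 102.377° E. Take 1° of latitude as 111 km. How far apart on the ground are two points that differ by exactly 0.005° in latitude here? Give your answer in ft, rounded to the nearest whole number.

Along a meridian 0.005° is 0.005 × 111000 = 555 m.
In feet: 555 m ÷ 0.3048 ≈ 1820.9 ft.

1821 ft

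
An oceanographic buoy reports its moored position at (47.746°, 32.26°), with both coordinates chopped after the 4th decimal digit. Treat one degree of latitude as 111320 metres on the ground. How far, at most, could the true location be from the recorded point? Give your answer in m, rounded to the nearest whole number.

13 m

Truncating at 4 decimal places can drop up to a full unit in the last place, so each coordinate may be off by as much as 0.0001°.
Latitude error → 0.0001 × 111320 = 11.132 m along the meridian.
Longitude error → 0.0001 × 111320 × cos 47.746° = 0.0001 × 111320 × 0.6724 ≈ 7.48536 m.
Combining orthogonally: (11.132² + 7.48536²)^½ ≈ 13.4146 m.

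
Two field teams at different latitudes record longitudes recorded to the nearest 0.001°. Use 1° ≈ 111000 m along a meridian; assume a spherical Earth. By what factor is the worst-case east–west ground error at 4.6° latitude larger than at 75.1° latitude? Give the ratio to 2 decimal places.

Rounding to 3 decimal places leaves the longitude within ±0.0005° of the true value.
At 4.6°: 0.0005° × 111000 × cos 4.6° = 0.0005 × 111000 × 0.9968 ≈ 55.321 m.
Error at 75.1° = 0.0005° × 111000 × cos 75.1° ≈ 55.5 × 0.2571 = 14.271 m.
The ratio reduces to cos 4.6° / cos 75.1° = 0.9968/0.2571 ≈ 3.8765.

3.88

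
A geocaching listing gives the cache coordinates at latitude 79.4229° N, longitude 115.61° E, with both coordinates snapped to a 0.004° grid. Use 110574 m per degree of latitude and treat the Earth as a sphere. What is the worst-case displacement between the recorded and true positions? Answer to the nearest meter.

225 meters

With a 0.004° grid the true value lies within half a step, ±0.004°/2 = ±0.002°, of the stored one.
North–south component: 0.002° × 110574 = 221.148 m.
E–W at 79.4229°: 0.002° × 110574 × cos 79.4229° = 0.002 × 110574 × 0.1836 ≈ 40.5936 m.
The two errors are perpendicular, so the maximum displacement is √(221.148² + 40.5936²) ≈ 224.843 m.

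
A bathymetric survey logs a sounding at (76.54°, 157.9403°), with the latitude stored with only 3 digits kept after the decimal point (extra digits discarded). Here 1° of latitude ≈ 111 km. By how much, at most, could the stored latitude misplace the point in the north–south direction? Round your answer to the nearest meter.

111 meters

Truncating at 3 decimal places can drop up to a full unit in the last place, so the latitude may be off by as much as 0.001°.
So the N–S error is at most 0.001 × 111000 = 111 m.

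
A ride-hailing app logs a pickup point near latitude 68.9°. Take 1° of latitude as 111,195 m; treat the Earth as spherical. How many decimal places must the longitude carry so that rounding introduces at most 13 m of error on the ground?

At 68.9° one degree of longitude covers 111195 × cos 68.9° ≈ 111195 × 0.3600 ≈ 40029.8 m.
N decimal places → at most half a unit in the last place, 0.5 × 10⁻ᴺ° = 40029.8/2 × 10⁻ᴺ m.
Need 0.5 × 40029.8 × 10⁻ᴺ ≤ 13 → 10⁻ᴺ ≤ 6.495e-04, so N ≥ 3.19.
So 4 decimal places suffice (2 m); 3 would allow up to 20 m.

4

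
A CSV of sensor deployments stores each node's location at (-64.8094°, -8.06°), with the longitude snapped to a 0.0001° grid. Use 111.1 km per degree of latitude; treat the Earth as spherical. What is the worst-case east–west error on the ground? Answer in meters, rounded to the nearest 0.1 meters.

With a 0.0001° grid the true value lies within half a step, ±0.0001°/2 = ±5e-05°, of the stored one.
At latitude 64.8094° a degree of longitude spans 111100 m × cos 64.8094° = 111100 × 0.4256 ≈ 47287.6 m.
Maximum E–W displacement: 5e-05 × 47287.6 = 2.36438 m.

2.4 meters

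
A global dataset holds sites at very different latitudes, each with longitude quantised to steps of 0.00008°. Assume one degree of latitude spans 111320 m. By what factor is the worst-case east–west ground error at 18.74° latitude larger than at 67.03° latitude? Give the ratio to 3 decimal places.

With a 0.00008° grid the true value lies within half a step, ±0.00008°/2 = ±4e-05°, of the stored one.
At 18.74°: 4e-05° × 111320 × cos 18.74° = 4e-05 × 111320 × 0.9470 ≈ 4.2167 m.
At 67.03°: 4e-05° × 111320 × cos 67.03° = 4e-05 × 111320 × 0.3902 ≈ 1.7377 m.
The ratio reduces to cos 18.74° / cos 67.03° = 0.9470/0.3902 ≈ 2.4266.

2.427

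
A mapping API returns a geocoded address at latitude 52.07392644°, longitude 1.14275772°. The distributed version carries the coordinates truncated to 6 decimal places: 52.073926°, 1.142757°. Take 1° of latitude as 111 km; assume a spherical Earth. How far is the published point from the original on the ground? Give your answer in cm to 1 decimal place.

6.9 cm

The latitude changed by +0.00000044° and the longitude by +0.00000072°.
N–S: 0.00000044° × 111000 m/° = 0.04884 m.
E–W at 52.0739°: 0.00000072° × 111000 × cos 52.0739° = 0.00000072 × 111000 × 0.6146 ≈ 0.0491224 m.
Distance: √(0.04884² + 0.0491224²) ≈ 0.0692701 m.
That is 0.0692701 m = 6.927 cm.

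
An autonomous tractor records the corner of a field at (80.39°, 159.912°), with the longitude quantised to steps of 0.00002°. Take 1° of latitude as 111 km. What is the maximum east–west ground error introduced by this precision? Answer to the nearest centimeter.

With a 0.00002° grid the true value lies within half a step, ±0.00002°/2 = ±1e-05°, of the stored one.
One degree of longitude at 80.39° is 111000 × cos 80.39° ≈ 111000 × 0.1669 = 18530.4 m.
East–west error: 1e-05° × 18530.4 m/° ≈ 0.185304 m.
That is 0.185304 m = 18.53 cm.

19 centimeters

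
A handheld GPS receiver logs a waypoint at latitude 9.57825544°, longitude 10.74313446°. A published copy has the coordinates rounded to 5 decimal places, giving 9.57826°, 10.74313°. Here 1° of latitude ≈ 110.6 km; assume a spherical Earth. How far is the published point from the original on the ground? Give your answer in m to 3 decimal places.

Δlat = 9.57825544 − 9.57826 = -0.00000456°; Δlon = 10.74313446 − 10.74313 = +0.00000446°.
N–S: -0.00000456° × 110600 m/° = -0.504336 m.
E–W at 9.57826°: 0.00000446° × 110600 × cos 9.57826° = 0.00000446 × 110600 × 0.9861 ≈ 0.486399 m.
Combined displacement = (0.504336² + 0.486399²)^½ ≈ 0.70067 m.

0.701 m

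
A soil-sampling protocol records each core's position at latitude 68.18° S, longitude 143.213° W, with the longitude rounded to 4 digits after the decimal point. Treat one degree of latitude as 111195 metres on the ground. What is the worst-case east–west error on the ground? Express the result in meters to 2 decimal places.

Rounding to 4 decimal places leaves the longitude within ±5e-05° of the true value.
At latitude 68.18° a degree of longitude spans 111195 m × cos 68.18° = 111195 × 0.3717 ≈ 41330.3 m.
East–west error: 5e-05° × 41330.3 m/° ≈ 2.06651 m.

2.07 meters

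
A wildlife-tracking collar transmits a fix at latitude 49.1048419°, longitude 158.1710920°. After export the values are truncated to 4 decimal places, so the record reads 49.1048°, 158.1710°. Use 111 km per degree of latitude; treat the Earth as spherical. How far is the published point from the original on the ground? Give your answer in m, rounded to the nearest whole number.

8 m

The latitude changed by +0.0000419° and the longitude by +0.0000920°.
North–south shift: 0.0000419 × 111000 = 4.6509 m.
East–west at this latitude: 0.0000920° × 111000 × cos 49.1048° ≈ 0.0000920 × 72669.2 = 6.68557 m.
Combined displacement = (4.6509² + 6.68557²)^½ ≈ 8.14418 m.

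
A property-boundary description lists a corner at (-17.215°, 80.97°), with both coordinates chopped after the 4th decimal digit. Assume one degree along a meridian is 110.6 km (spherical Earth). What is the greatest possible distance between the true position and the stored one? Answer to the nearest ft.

50 ft

Truncating at 4 decimal places can drop up to a full unit in the last place, so each coordinate may be off by as much as 0.0001°.
Latitude error → 0.0001 × 110600 = 11.06 m along the meridian.
Longitude error → 0.0001 × 110600 × cos 17.215° = 0.0001 × 110600 × 0.9552 ≈ 10.5645 m.
The two errors are perpendicular, so the maximum displacement is √(11.06² + 10.5645²) ≈ 15.2949 m.
Converting: 15.2949 m × 3.2808 ft/m ≈ 50.18 ft.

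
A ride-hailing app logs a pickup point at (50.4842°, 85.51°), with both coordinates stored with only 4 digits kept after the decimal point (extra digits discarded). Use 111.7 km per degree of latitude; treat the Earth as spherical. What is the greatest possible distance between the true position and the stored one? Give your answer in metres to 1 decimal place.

Truncating at 4 decimal places can drop up to a full unit in the last place, so each coordinate may be off by as much as 0.0001°.
N–S: 0.0001° × 111700 m/° = 11.17 m.
E–W at 50.4842°: 0.0001° × 111700 × cos 50.4842° = 0.0001 × 111700 × 0.6363 ≈ 7.10737 m.
The two errors are perpendicular, so the maximum displacement is √(11.17² + 7.10737²) ≈ 13.2395 m.

13.2 metres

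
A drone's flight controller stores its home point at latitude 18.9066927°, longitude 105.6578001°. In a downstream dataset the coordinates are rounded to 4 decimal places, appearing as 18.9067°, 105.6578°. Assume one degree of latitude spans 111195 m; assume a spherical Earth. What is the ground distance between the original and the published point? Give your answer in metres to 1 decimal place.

0.8 metres

Δlat = 18.9066927 − 18.9067 = -0.0000073°; Δlon = 105.6578001 − 105.6578 = +0.0000001°.
N–S: -0.0000073° × 111195 m/° = -0.811724 m.
E–W at 18.9067°: 0.0000001° × 111195 × cos 18.9067° = 0.0000001 × 111195 × 0.9460 ≈ 0.0105196 m.
Distance: √(0.811724² + 0.0105196²) ≈ 0.811792 m.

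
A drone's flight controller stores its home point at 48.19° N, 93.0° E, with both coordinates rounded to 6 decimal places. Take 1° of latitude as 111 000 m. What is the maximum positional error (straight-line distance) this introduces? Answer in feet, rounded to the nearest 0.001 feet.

Rounding to 6 decimal places leaves each coordinate within ±5e-07° of the true value.
Latitude error → 5e-07 × 111000 = 0.0555 m along the meridian.
E–W at 48.19°: 5e-07° × 111000 × cos 48.19° = 5e-07 × 111000 × 0.6667 ≈ 0.0369998 m.
Worst case both components are at the extreme and orthogonal: √(0.0555² + 0.0369998²) ≈ 0.0667026 m.
In feet: 0.0667026 m ÷ 0.3048 ≈ 0.21884 ft.

0.219 feet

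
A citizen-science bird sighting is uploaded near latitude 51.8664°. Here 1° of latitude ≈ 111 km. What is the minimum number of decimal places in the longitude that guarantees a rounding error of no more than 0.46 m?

5 decimal places

At 51.8664° one degree of longitude covers 111000 × cos 51.8664° ≈ 111000 × 0.6175 ≈ 68542.2 m.
With N decimal places the half-ulp bound is 0.5·10⁻ᴺ°, or 0.5·10⁻ᴺ × 68542.2 m on the ground.
Setting 34271.1 × 10⁻ᴺ ≤ 0.46 gives 10ᴺ ≥ 7.45e+04, i.e. N ≥ 4.87.
At 4 places the error can reach 3.43 m, but 5 places keeps it to 0.343 m.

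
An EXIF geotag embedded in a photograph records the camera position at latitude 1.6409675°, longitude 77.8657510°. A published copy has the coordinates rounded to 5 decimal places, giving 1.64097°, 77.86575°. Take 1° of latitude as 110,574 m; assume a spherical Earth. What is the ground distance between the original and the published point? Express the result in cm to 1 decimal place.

Δlat = 1.6409675 − 1.64097 = -0.0000025°; Δlon = 77.8657510 − 77.86575 = +0.0000010°.
N–S: -0.0000025° × 110574 m/° = -0.276435 m.
E–W at 1.64097°: 0.0000010° × 110574 × cos 1.64097° = 0.0000010 × 110574 × 0.9996 ≈ 0.110529 m.
Combined displacement = (0.276435² + 0.110529²)^½ ≈ 0.297713 m.
That is 0.297713 m = 29.771 cm.

29.8 cm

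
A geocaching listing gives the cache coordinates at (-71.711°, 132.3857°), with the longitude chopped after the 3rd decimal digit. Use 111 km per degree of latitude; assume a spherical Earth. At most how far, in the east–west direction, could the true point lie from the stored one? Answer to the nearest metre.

Truncating at 3 decimal places can drop up to a full unit in the last place, so the longitude may be off by as much as 0.001°.
Parallels shrink by cos φ, so at 71.711° a degree of longitude is 111000 × 0.3138 ≈ 34832.9 m.
So at most 0.001° × 34832.9 ≈ 34.8329 m east–west.

35 metres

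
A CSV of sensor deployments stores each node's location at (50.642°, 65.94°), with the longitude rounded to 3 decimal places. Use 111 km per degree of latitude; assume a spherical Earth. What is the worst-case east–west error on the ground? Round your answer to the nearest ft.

115 ft

Rounding to 3 decimal places leaves the longitude within ±0.0005° of the true value.
Parallels shrink by cos φ, so at 50.642° a degree of longitude is 111000 × 0.6342 ≈ 70392.2 m.
Maximum E–W displacement: 0.0005 × 70392.2 = 35.1961 m.
Converting: 35.1961 m × 3.2808 ft/m ≈ 115.47 ft.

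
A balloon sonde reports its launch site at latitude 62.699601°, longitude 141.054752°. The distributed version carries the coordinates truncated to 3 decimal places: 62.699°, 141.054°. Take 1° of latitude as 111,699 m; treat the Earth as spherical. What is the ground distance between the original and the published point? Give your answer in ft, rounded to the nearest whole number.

254 ft

Δlat = 62.699601 − 62.699 = +0.000601°; Δlon = 141.054752 − 141.054 = +0.000752°.
N–S: 0.000601° × 111699 m/° = 67.1311 m.
East–west at this latitude: 0.000752° × 111699 × cos 62.699° ≈ 0.000752 × 51232.4 = 38.5268 m.
Hypotenuse of the two orthogonal shifts: √(67.1311² + 38.5268²) = 77.4009 m.
Converting: 77.4009 m × 3.2808 ft/m ≈ 253.94 ft.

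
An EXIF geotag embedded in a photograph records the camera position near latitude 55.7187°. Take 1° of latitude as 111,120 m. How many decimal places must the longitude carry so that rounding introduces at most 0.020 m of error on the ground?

At 55.7187° one degree of longitude covers 111120 × cos 55.7187° ≈ 111120 × 0.5633 ≈ 62589.1 m.
N decimal places → at most half a unit in the last place, 0.5 × 10⁻ᴺ° = 62589.1/2 × 10⁻ᴺ m.
Setting 31294.5 × 10⁻ᴺ ≤ 0.020 gives 10ᴺ ≥ 1.565e+06, i.e. N ≥ 6.19.
At 6 places the error can reach 0.0313 m, but 7 places keeps it to 0.00313 m.

7 decimal places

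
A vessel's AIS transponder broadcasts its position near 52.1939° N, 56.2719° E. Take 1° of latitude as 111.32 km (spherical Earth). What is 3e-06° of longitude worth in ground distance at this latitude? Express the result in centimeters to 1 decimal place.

3e-06° of longitude at 52.1939° is 3e-06 × 111320 × cos 52.1939° ≈ 3e-06 × 68238.2 = 0.204715 m.
That is 0.204715 m = 20.471 cm.

20.5 centimeters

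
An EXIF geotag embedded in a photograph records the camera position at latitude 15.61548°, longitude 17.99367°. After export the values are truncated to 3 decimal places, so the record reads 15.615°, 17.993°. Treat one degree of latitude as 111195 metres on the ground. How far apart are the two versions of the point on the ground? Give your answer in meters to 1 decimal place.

89.4 meters

The latitude changed by +0.00048° and the longitude by +0.00067°.
North–south shift: 0.00048 × 111195 = 53.3736 m.
East–west at this latitude: 0.00067° × 111195 × cos 15.615° ≈ 0.00067 × 107091 = 71.751 m.
Combined displacement = (53.3736² + 71.751²)^½ ≈ 89.4256 m.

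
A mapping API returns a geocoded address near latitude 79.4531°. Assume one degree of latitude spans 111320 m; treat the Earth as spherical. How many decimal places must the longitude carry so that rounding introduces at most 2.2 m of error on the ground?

4

At 79.4531° one degree of longitude covers 111320 × cos 79.4531° ≈ 111320 × 0.1830 ≈ 20376 m.
With N decimal places the half-ulp bound is 0.5·10⁻ᴺ°, or 0.5·10⁻ᴺ × 20376 m on the ground.
Setting 10188 × 10⁻ᴺ ≤ 2.2 gives 10ᴺ ≥ 4631, i.e. N ≥ 3.67.
At 3 places the error can reach 10.2 m, but 4 places keeps it to 1.02 m.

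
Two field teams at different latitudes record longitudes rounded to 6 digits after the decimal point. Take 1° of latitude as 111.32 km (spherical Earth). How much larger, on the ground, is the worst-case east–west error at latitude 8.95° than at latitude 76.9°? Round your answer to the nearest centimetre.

4 centimetres

Rounding to 6 decimal places leaves the longitude within ±5e-07° of the true value.
At 8.95°: 5e-07° × 111320 × cos 8.95° = 5e-07 × 111320 × 0.9878 ≈ 0.054982 m.
At 76.9°: 5e-07° × 111320 × cos 76.9° = 5e-07 × 111320 × 0.2267 ≈ 0.012615 m.
Difference: 0.054982 − 0.012615 = 0.042367 m.
That is 0.0423669 m = 4.2367 cm.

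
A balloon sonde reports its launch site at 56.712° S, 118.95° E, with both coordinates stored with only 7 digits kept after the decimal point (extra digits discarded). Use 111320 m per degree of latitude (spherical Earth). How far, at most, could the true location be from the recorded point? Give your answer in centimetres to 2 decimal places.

1.27 centimetres

Truncating at 7 decimal places can drop up to a full unit in the last place, so each coordinate may be off by as much as 1e-07°.
N–S: 1e-07° × 111320 m/° = 0.011132 m.
East–west component at 56.712°: 1e-07° × 111320 × cos 56.712° ≈ 1e-07 × 61097.7 ≈ 0.00610977 m.
The two errors are perpendicular, so the maximum displacement is √(0.011132² + 0.00610977²) ≈ 0.0126985 m.
That is 0.0126985 m = 1.2698 cm.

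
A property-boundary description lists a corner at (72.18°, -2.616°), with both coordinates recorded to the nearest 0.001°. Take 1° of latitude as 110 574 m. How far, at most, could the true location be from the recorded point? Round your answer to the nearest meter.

Rounding to 3 decimal places leaves each coordinate within ±0.0005° of the true value.
N–S: 0.0005° × 110574 m/° = 55.287 m.
Longitude error → 0.0005 × 110574 × cos 72.18° = 0.0005 × 110574 × 0.3060 ≈ 16.9194 m.
Combining orthogonally: (55.287² + 16.9194²)^½ ≈ 57.818 m.

58 meters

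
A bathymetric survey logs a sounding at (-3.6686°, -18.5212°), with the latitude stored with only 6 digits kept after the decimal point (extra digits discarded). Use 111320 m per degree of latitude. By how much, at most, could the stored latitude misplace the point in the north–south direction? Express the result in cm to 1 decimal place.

Truncating at 6 decimal places can drop up to a full unit in the last place, so the latitude may be off by as much as 1e-06°.
So the N–S error is at most 1e-06 × 111320 = 0.11132 m.
That is 0.11132 m = 11.132 cm.

11.1 cm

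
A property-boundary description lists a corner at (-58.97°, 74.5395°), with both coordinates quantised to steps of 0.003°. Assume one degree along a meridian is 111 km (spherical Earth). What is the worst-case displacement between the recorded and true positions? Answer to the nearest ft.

615 ft

With a 0.003° grid the true value lies within half a step, ±0.003°/2 = ±0.0015°, of the stored one.
Latitude error → 0.0015 × 111000 = 166.5 m along the meridian.
East–west component at 58.97°: 0.0015° × 111000 × cos 58.97° ≈ 0.0015 × 57219 ≈ 85.8286 m.
Combining orthogonally: (166.5² + 85.8286²)^½ ≈ 187.32 m.
In feet: 187.32 m ÷ 0.3048 ≈ 614.57 ft.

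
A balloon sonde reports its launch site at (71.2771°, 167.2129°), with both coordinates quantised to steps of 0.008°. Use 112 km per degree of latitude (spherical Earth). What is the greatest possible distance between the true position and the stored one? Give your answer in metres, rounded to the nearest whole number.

471 metres

With a 0.008° grid the true value lies within half a step, ±0.008°/2 = ±0.004°, of the stored one.
North–south component: 0.004° × 112000 = 448 m.
Longitude error → 0.004 × 112000 × cos 71.2771° = 0.004 × 112000 × 0.3210 ≈ 143.804 m.
Combining orthogonally: (448² + 143.804²)^½ ≈ 470.514 m.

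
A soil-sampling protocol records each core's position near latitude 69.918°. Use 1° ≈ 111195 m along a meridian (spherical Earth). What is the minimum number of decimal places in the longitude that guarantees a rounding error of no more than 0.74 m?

At 69.918° one degree of longitude covers 111195 × cos 69.918° ≈ 111195 × 0.3434 ≈ 38180.4 m.
With N decimal places the half-ulp bound is 0.5·10⁻ᴺ°, or 0.5·10⁻ᴺ × 38180.4 m on the ground.
Need 0.5 × 38180.4 × 10⁻ᴺ ≤ 0.74 → 10⁻ᴺ ≤ 3.876e-05, so N ≥ 4.41.
N = 4 would give 1.91 m (too coarse); N = 5 gives 0.191 m ≤ 0.74 m.

5 decimal places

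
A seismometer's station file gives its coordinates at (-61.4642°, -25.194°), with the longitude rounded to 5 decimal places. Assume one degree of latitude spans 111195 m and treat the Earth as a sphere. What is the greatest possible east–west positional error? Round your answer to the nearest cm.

Rounding to 5 decimal places leaves the longitude within ±5e-06° of the true value.
Parallels shrink by cos φ, so at 61.4642° a degree of longitude is 111195 × 0.4777 ≈ 53118.7 m.
East–west error: 5e-06° × 53118.7 m/° ≈ 0.265594 m.
That is 0.265594 m = 26.559 cm.

27 cm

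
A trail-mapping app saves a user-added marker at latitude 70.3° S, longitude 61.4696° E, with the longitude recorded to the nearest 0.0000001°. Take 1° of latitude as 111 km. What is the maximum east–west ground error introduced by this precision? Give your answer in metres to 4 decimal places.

Rounding to 7 decimal places leaves the longitude within ±5e-08° of the true value.
Parallels shrink by cos φ, so at 70.3° a degree of longitude is 111000 × 0.3371 ≈ 37417.6 m.
Maximum E–W displacement: 5e-08 × 37417.6 = 0.00187088 m.

0.0019 metres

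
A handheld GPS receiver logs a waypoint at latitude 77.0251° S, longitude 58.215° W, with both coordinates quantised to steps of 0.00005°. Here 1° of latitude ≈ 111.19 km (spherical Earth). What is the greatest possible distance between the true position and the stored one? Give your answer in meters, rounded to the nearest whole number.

With a 0.00005° grid the true value lies within half a step, ±0.00005°/2 = ±2.5e-05°, of the stored one.
N–S: 2.5e-05° × 111190 m/° = 2.77975 m.
East–west component at 77.0251°: 2.5e-05° × 111190 × cos 77.0251° ≈ 2.5e-05 × 24964.8 ≈ 0.624121 m.
Combining orthogonally: (2.77975² + 0.624121²)^½ ≈ 2.84895 m.

3 meters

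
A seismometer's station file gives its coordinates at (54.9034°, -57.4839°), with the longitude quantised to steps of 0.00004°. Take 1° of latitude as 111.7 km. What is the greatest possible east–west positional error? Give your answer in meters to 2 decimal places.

1.28 meters

With a 0.00004° grid the true value lies within half a step, ±0.00004°/2 = ±2e-05°, of the stored one.
Parallels shrink by cos φ, so at 54.9034° a degree of longitude is 111700 × 0.5750 ≈ 64222.7 m.
East–west error: 2e-05° × 64222.7 m/° ≈ 1.28445 m.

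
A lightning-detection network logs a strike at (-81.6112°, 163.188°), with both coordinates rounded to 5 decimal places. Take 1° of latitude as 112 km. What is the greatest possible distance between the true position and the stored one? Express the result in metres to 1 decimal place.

0.6 metres

Rounding to 5 decimal places leaves each coordinate within ±5e-06° of the true value.
North–south component: 5e-06° × 112000 = 0.56 m.
Longitude error → 5e-06 × 112000 × cos 81.6112° = 5e-06 × 112000 × 0.1459 ≈ 0.0816982 m.
The two errors are perpendicular, so the maximum displacement is √(0.56² + 0.0816982²) ≈ 0.565928 m.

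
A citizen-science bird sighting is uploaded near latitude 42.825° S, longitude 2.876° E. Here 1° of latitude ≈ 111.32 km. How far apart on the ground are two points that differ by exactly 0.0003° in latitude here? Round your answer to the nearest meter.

0.0003° × 111320 m/° = 33.396 m.

33 meters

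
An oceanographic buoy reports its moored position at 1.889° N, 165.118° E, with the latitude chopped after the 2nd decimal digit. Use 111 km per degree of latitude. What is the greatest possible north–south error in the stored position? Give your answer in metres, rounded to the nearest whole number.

Truncating at 2 decimal places can drop up to a full unit in the last place, so the latitude may be off by as much as 0.01°.
Along the meridian that is 0.01° × 111000 m/° = 1110 m.

1110 metres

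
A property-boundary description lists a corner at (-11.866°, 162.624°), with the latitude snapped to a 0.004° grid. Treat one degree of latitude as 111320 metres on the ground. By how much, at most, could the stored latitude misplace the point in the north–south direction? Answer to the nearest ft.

730 ft

With a 0.004° grid the true value lies within half a step, ±0.004°/2 = ±0.002°, of the stored one.
Along the meridian that is 0.002° × 111320 m/° = 222.64 m.
Converting: 222.64 m × 3.2808 ft/m ≈ 730.45 ft.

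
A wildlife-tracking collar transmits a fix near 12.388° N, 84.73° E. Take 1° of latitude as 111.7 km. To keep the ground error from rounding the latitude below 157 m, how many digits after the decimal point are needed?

3 decimal places

One degree of latitude covers 111700 m.
Rounding to N decimal places gives at most 0.5 × 10⁻ᴺ degrees of error, i.e. 0.5 × 10⁻ᴺ × 111700 m.
Need 0.5 × 111700 × 10⁻ᴺ ≤ 157 → 10⁻ᴺ ≤ 2.811e-03, so N ≥ 2.55.
At 2 places the error can reach 558 m, but 3 places keeps it to 55.9 m.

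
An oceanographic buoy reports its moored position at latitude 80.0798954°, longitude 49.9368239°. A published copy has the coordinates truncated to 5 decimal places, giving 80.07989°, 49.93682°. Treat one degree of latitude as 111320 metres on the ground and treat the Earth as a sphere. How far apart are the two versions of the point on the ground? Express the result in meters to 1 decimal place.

0.6 meters

The latitude changed by +0.0000054° and the longitude by +0.0000039°.
North–south shift: 0.0000054 × 111320 = 0.601128 m.
East–west at this latitude: 0.0000039° × 111320 × cos 80.0799° ≈ 0.0000039 × 19177.6 = 0.0747928 m.
Distance: √(0.601128² + 0.0747928²) ≈ 0.605763 m.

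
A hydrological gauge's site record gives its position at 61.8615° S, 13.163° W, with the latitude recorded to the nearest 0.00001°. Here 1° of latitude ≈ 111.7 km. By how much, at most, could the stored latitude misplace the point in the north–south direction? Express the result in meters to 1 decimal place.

0.6 meters

Rounding to 5 decimal places leaves the latitude within ±5e-06° of the true value.
So the N–S error is at most 5e-06 × 111700 = 0.5585 m.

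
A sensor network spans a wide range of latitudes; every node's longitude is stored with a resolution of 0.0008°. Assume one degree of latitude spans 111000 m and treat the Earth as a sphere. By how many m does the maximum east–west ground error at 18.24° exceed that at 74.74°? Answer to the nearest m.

With a 0.0008° grid the true value lies within half a step, ±0.0008°/2 = ±0.0004°, of the stored one.
Error at 18.24° = 0.0004° × 111000 × cos 18.24° ≈ 44.4 × 0.9498 = 42.169 m.
Error at 74.74° = 0.0004° × 111000 × cos 74.74° ≈ 44.4 × 0.2632 = 11.686 m.
So the lower-latitude error exceeds the higher by 42.169 − 11.686 = 30.483 m.

30 m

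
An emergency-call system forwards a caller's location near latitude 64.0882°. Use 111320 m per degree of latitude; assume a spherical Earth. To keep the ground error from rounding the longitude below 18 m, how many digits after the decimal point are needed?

At 64.0882° one degree of longitude covers 111320 × cos 64.0882° ≈ 111320 × 0.4370 ≈ 48645.4 m.
N decimal places → at most half a unit in the last place, 0.5 × 10⁻ᴺ° = 48645.4/2 × 10⁻ᴺ m.
Setting 24322.7 × 10⁻ᴺ ≤ 18 gives 10ᴺ ≥ 1351, i.e. N ≥ 3.13.
N = 3 would give 24.3 m (too coarse); N = 4 gives 2.43 m ≤ 18 m.

4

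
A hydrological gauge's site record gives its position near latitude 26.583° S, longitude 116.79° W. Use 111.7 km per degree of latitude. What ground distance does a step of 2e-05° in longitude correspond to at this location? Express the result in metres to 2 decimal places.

One degree of longitude here spans 111700 × cos 26.583° = 111700 × 0.8943 ≈ 99891.9 m; 2e-05° of that is 1.99784 m.

2.00 metres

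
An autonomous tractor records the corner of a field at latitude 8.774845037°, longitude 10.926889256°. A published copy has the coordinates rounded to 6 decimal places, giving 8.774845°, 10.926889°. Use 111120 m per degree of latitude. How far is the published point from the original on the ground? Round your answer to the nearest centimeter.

3 centimeters

The latitude changed by +0.000000037° and the longitude by +0.000000256°.
N–S: 0.000000037° × 111120 m/° = 0.00411144 m.
East–west at this latitude: 0.000000256° × 111120 × cos 8.77484° ≈ 0.000000256 × 109819 = 0.0281138 m.
Distance: √(0.00411144² + 0.0281138²) ≈ 0.0284128 m.
That is 0.0284128 m = 2.8413 cm.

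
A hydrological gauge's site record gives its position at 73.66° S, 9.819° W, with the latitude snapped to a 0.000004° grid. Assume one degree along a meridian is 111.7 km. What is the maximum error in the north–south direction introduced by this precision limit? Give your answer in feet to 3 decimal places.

0.733 feet

With a 0.000004° grid the true value lies within half a step, ±0.000004°/2 = ±2e-06°, of the stored one.
Along the meridian that is 2e-06° × 111700 m/° = 0.2234 m.
In feet: 0.2234 m ÷ 0.3048 ≈ 0.73294 ft.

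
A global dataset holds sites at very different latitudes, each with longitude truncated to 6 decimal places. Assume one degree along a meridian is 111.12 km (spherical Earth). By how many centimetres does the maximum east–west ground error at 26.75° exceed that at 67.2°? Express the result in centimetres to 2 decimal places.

5.62 centimetres

Truncating at 6 decimal places can drop up to a full unit in the last place, so the longitude may be off by as much as 1e-06°.
Error at 26.75° = 1e-06° × 111120 × cos 26.75° ≈ 0.11112 × 0.8930 = 0.099228 m.
Error at 67.2° = 1e-06° × 111120 × cos 67.2° ≈ 0.11112 × 0.3875 = 0.043061 m.
Difference: 0.099228 − 0.043061 = 0.056167 m.
That is 0.0561671 m = 5.6167 cm.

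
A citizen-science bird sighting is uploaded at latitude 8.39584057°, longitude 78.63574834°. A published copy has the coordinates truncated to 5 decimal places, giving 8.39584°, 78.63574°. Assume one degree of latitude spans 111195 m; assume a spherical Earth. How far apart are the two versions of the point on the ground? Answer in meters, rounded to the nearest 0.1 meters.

0.9 meters

Δlat = 8.39584057 − 8.39584 = +0.00000057°; Δlon = 78.63574834 − 78.63574 = +0.00000834°.
North–south shift: 0.00000057 × 111195 = 0.0633812 m.
E–W at 8.39584°: 0.00000834° × 111195 × cos 8.39584° = 0.00000834 × 111195 × 0.9893 ≈ 0.917428 m.
Combined displacement = (0.0633812² + 0.917428²)^½ ≈ 0.919614 m.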